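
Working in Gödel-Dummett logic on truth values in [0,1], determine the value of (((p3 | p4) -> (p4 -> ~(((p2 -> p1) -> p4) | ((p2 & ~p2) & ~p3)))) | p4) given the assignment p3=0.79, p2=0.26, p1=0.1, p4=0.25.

(p3 | p4) = max(0.79, 0.25) = 0.79
(p2 -> p1): 0.26 > 0.1, so result = 0.1
((p2 -> p1) -> p4): 0.1 ≤ 0.25, so result = 1
~p2: Gödel ¬ of 0.26 = 0 (operand ≠ 0)
(p2 & ~p2) = min(0.26, 0) = 0
~p3: Gödel ¬ of 0.79 = 0 (operand ≠ 0)
((p2 & ~p2) & ~p3) = min(0, 0) = 0
(((p2 -> p1) -> p4) | ((p2 & ~p2) & ~p3)) = max(1, 0) = 1
~(((p2 -> p1) -> p4) | ((p2 & ~p2) & ~p3)): Gödel ¬ of 1 = 0 (operand ≠ 0)
(p4 -> ~(((p2 -> p1) -> p4) | ((p2 & ~p2) & ~p3))): 0.25 > 0, so result = 0
((p3 | p4) -> (p4 -> ~(((p2 -> p1) -> p4) | ((p2 & ~p2) & ~p3)))): 0.79 > 0, so result = 0
(((p3 | p4) -> (p4 -> ~(((p2 -> p1) -> p4) | ((p2 & ~p2) & ~p3)))) | p4) = max(0, 0.25) = 0.25

0.25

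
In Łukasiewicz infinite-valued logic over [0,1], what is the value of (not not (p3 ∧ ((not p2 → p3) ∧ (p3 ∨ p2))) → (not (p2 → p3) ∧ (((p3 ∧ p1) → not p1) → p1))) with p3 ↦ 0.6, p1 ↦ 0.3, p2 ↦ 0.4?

not p2: Łukasiewicz ¬ gives 1 − 0.4 = 0.6
(not p2 → p3): min(1, 1 − 0.6 + 0.6) = 1
(p3 ∨ p2) = max(0.6, 0.4) = 0.6
((not p2 → p3) ∧ (p3 ∨ p2)) = min(1, 0.6) = 0.6
(p3 ∧ ((not p2 → p3) ∧ (p3 ∨ p2))) = min(0.6, 0.6) = 0.6
not (p3 ∧ ((not p2 → p3) ∧ (p3 ∨ p2))): Łukasiewicz ¬ gives 1 − 0.6 = 0.4
not not (p3 ∧ ((not p2 → p3) ∧ (p3 ∨ p2))): Łukasiewicz ¬ gives 1 − 0.4 = 0.6
(p2 → p3): min(1, 1 − 0.4 + 0.6) = 1
not (p2 → p3): Łukasiewicz ¬ gives 1 − 1 = 0
(p3 ∧ p1) = min(0.6, 0.3) = 0.3
not p1: Łukasiewicz ¬ gives 1 − 0.3 = 0.7
((p3 ∧ p1) → not p1): min(1, 1 − 0.3 + 0.7) = 1
(((p3 ∧ p1) → not p1) → p1): min(1, 1 − 1 + 0.3) = 0.3
(not (p2 → p3) ∧ (((p3 ∧ p1) → not p1) → p1)) = min(0, 0.3) = 0
(not not (p3 ∧ ((not p2 → p3) ∧ (p3 ∨ p2))) → (not (p2 → p3) ∧ (((p3 ∧ p1) → not p1) → p1))): min(1, 1 − 0.6 + 0) = 0.4

0.40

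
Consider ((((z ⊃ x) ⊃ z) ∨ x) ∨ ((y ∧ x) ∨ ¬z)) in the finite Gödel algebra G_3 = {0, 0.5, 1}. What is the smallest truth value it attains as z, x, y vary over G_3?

0.50

The minimum is attained at z = 0.5, x = 0.5, y = 0:
  (z ⊃ x): 0.5 ≤ 0.5, so result = 1
  ((z ⊃ x) ⊃ z): 1 > 0.5, so result = 0.5
  (((z ⊃ x) ⊃ z) ∨ x) = max(0.5, 0.5) = 0.5
  (y ∧ x) = min(0, 0.5) = 0
  ¬z: Gödel ¬ of 0.5 = 0 (operand ≠ 0)
  ((y ∧ x) ∨ ¬z) = max(0, 0) = 0
  ((((z ⊃ x) ⊃ z) ∨ x) ∨ ((y ∧ x) ∨ ¬z)) = max(0.5, 0) = 0.5
Checking all 27 assignments confirms none give a value below 0.50.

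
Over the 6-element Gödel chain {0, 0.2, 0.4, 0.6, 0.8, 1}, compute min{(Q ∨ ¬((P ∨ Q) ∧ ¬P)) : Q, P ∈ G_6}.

The minimum is attained at Q = 0.2, P = 0:
  (P ∨ Q) = max(0, 0.2) = 0.2
  ¬P: Gödel ¬ of 0 = 1 (operand is 0)
  ((P ∨ Q) ∧ ¬P) = min(0.2, 1) = 0.2
  ¬((P ∨ Q) ∧ ¬P): Gödel ¬ of 0.2 = 0 (operand ≠ 0)
  (Q ∨ ¬((P ∨ Q) ∧ ¬P)) = max(0.2, 0) = 0.2
Checking all 36 assignments confirms none give a value below 0.20.

0.20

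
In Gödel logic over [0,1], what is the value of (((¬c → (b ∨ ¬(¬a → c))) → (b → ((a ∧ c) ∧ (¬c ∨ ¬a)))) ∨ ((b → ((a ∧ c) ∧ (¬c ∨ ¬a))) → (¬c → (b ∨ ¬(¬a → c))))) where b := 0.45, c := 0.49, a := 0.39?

¬c: Gödel ¬ of 0.49 = 0 (operand ≠ 0)
¬a: Gödel ¬ of 0.39 = 0 (operand ≠ 0)
(¬a → c): 0 ≤ 0.49, so result = 1
¬(¬a → c): Gödel ¬ of 1 = 0 (operand ≠ 0)
(b ∨ ¬(¬a → c)) = max(0.45, 0) = 0.45
(¬c → (b ∨ ¬(¬a → c))): 0 ≤ 0.45, so result = 1
(a ∧ c) = min(0.39, 0.49) = 0.39
¬c: Gödel ¬ of 0.49 = 0 (operand ≠ 0)
¬a: Gödel ¬ of 0.39 = 0 (operand ≠ 0)
(¬c ∨ ¬a) = max(0, 0) = 0
((a ∧ c) ∧ (¬c ∨ ¬a)) = min(0.39, 0) = 0
(b → ((a ∧ c) ∧ (¬c ∨ ¬a))): 0.45 > 0, so result = 0
((¬c → (b ∨ ¬(¬a → c))) → (b → ((a ∧ c) ∧ (¬c ∨ ¬a)))): 1 > 0, so result = 0
(a ∧ c) = min(0.39, 0.49) = 0.39
¬c: Gödel ¬ of 0.49 = 0 (operand ≠ 0)
¬a: Gödel ¬ of 0.39 = 0 (operand ≠ 0)
(¬c ∨ ¬a) = max(0, 0) = 0
((a ∧ c) ∧ (¬c ∨ ¬a)) = min(0.39, 0) = 0
(b → ((a ∧ c) ∧ (¬c ∨ ¬a))): 0.45 > 0, so result = 0
¬c: Gödel ¬ of 0.49 = 0 (operand ≠ 0)
¬a: Gödel ¬ of 0.39 = 0 (operand ≠ 0)
(¬a → c): 0 ≤ 0.49, so result = 1
¬(¬a → c): Gödel ¬ of 1 = 0 (operand ≠ 0)
(b ∨ ¬(¬a → c)) = max(0.45, 0) = 0.45
(¬c → (b ∨ ¬(¬a → c))): 0 ≤ 0.45, so result = 1
((b → ((a ∧ c) ∧ (¬c ∨ ¬a))) → (¬c → (b ∨ ¬(¬a → c)))): 0 ≤ 1, so result = 1
(((¬c → (b ∨ ¬(¬a → c))) → (b → ((a ∧ c) ∧ (¬c ∨ ¬a)))) ∨ ((b → ((a ∧ c) ∧ (¬c ∨ ¬a))) → (¬c → (b ∨ ¬(¬a → c))))) = max(0, 1) = 1

1.00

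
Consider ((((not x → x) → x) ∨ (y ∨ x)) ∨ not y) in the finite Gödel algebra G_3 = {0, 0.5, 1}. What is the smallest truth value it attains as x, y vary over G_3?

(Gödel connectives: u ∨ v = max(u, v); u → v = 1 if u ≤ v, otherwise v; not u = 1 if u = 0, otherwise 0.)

0.50

The minimum is attained at x = 0.5, y = 0.5:
  not x: Gödel ¬ of 0.5 = 0 (operand ≠ 0)
  (not x → x): 0 ≤ 0.5, so result = 1
  ((not x → x) → x): 1 > 0.5, so result = 0.5
  (y ∨ x) = max(0.5, 0.5) = 0.5
  (((not x → x) → x) ∨ (y ∨ x)) = max(0.5, 0.5) = 0.5
  not y: Gödel ¬ of 0.5 = 0 (operand ≠ 0)
  ((((not x → x) → x) ∨ (y ∨ x)) ∨ not y) = max(0.5, 0) = 0.5
Checking all 9 assignments confirms none give a value below 0.50.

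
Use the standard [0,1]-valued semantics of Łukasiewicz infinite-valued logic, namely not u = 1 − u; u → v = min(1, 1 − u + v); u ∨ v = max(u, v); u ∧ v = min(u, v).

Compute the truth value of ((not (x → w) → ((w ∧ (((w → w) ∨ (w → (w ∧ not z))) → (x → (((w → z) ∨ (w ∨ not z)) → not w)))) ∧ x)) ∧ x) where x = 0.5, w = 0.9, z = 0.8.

(x → w): min(1, 1 − 0.5 + 0.9) = 1
not (x → w): Łukasiewicz ¬ gives 1 − 1 = 0
(w → w): min(1, 1 − 0.9 + 0.9) = 1
not z: Łukasiewicz ¬ gives 1 − 0.8 = 0.2
(w ∧ not z) = min(0.9, 0.2) = 0.2
(w → (w ∧ not z)): min(1, 1 − 0.9 + 0.2) = 0.3
((w → w) ∨ (w → (w ∧ not z))) = max(1, 0.3) = 1
(w → z): min(1, 1 − 0.9 + 0.8) = 0.9
not z: Łukasiewicz ¬ gives 1 − 0.8 = 0.2
(w ∨ not z) = max(0.9, 0.2) = 0.9
((w → z) ∨ (w ∨ not z)) = max(0.9, 0.9) = 0.9
not w: Łukasiewicz ¬ gives 1 − 0.9 = 0.1
(((w → z) ∨ (w ∨ not z)) → not w): min(1, 1 − 0.9 + 0.1) = 0.2
(x → (((w → z) ∨ (w ∨ not z)) → not w)): min(1, 1 − 0.5 + 0.2) = 0.7
(((w → w) ∨ (w → (w ∧ not z))) → (x → (((w → z) ∨ (w ∨ not z)) → not w))): min(1, 1 − 1 + 0.7) = 0.7
(w ∧ (((w → w) ∨ (w → (w ∧ not z))) → (x → (((w → z) ∨ (w ∨ not z)) → not w)))) = min(0.9, 0.7) = 0.7
((w ∧ (((w → w) ∨ (w → (w ∧ not z))) → (x → (((w → z) ∨ (w ∨ not z)) → not w)))) ∧ x) = min(0.7, 0.5) = 0.5
(not (x → w) → ((w ∧ (((w → w) ∨ (w → (w ∧ not z))) → (x → (((w → z) ∨ (w ∨ not z)) → not w)))) ∧ x)): min(1, 1 − 0 + 0.5) = 1
((not (x → w) → ((w ∧ (((w → w) ∨ (w → (w ∧ not z))) → (x → (((w → z) ∨ (w ∨ not z)) → not w)))) ∧ x)) ∧ x) = min(1, 0.5) = 0.5

0.50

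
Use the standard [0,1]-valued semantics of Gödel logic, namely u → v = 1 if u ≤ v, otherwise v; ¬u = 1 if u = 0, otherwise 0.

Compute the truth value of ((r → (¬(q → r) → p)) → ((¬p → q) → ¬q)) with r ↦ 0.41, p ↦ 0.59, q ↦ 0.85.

(q → r): 0.85 > 0.41, so result = 0.41
¬(q → r): Gödel ¬ of 0.41 = 0 (operand ≠ 0)
(¬(q → r) → p): 0 ≤ 0.59, so result = 1
(r → (¬(q → r) → p)): 0.41 ≤ 1, so result = 1
¬p: Gödel ¬ of 0.59 = 0 (operand ≠ 0)
(¬p → q): 0 ≤ 0.85, so result = 1
¬q: Gödel ¬ of 0.85 = 0 (operand ≠ 0)
((¬p → q) → ¬q): 1 > 0, so result = 0
((r → (¬(q → r) → p)) → ((¬p → q) → ¬q)): 1 > 0, so result = 0

0.00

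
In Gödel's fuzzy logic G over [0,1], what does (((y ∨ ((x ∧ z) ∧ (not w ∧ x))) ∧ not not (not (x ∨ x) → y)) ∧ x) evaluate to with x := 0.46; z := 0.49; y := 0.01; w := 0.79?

0.01

(x ∧ z) = min(0.46, 0.49) = 0.46
not w: Gödel ¬ of 0.79 = 0 (operand ≠ 0)
(not w ∧ x) = min(0, 0.46) = 0
((x ∧ z) ∧ (not w ∧ x)) = min(0.46, 0) = 0
(y ∨ ((x ∧ z) ∧ (not w ∧ x))) = max(0.01, 0) = 0.01
(x ∨ x) = max(0.46, 0.46) = 0.46
not (x ∨ x): Gödel ¬ of 0.46 = 0 (operand ≠ 0)
(not (x ∨ x) → y): 0 ≤ 0.01, so result = 1
not (not (x ∨ x) → y): Gödel ¬ of 1 = 0 (operand ≠ 0)
not not (not (x ∨ x) → y): Gödel ¬ of 0 = 1 (operand is 0)
((y ∨ ((x ∧ z) ∧ (not w ∧ x))) ∧ not not (not (x ∨ x) → y)) = min(0.01, 1) = 0.01
(((y ∨ ((x ∧ z) ∧ (not w ∧ x))) ∧ not not (not (x ∨ x) → y)) ∧ x) = min(0.01, 0.46) = 0.01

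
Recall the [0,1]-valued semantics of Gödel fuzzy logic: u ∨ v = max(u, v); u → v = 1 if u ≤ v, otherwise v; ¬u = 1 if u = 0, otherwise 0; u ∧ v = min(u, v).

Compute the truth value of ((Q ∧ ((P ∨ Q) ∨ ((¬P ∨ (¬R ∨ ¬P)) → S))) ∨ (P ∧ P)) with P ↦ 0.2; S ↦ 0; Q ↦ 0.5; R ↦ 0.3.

(P ∨ Q) = max(0.2, 0.5) = 0.5
¬P: Gödel ¬ of 0.2 = 0 (operand ≠ 0)
¬R: Gödel ¬ of 0.3 = 0 (operand ≠ 0)
¬P: Gödel ¬ of 0.2 = 0 (operand ≠ 0)
(¬R ∨ ¬P) = max(0, 0) = 0
(¬P ∨ (¬R ∨ ¬P)) = max(0, 0) = 0
((¬P ∨ (¬R ∨ ¬P)) → S): 0 ≤ 0, so result = 1
((P ∨ Q) ∨ ((¬P ∨ (¬R ∨ ¬P)) → S)) = max(0.5, 1) = 1
(Q ∧ ((P ∨ Q) ∨ ((¬P ∨ (¬R ∨ ¬P)) → S))) = min(0.5, 1) = 0.5
(P ∧ P) = min(0.2, 0.2) = 0.2
((Q ∧ ((P ∨ Q) ∨ ((¬P ∨ (¬R ∨ ¬P)) → S))) ∨ (P ∧ P)) = max(0.5, 0.2) = 0.5

0.50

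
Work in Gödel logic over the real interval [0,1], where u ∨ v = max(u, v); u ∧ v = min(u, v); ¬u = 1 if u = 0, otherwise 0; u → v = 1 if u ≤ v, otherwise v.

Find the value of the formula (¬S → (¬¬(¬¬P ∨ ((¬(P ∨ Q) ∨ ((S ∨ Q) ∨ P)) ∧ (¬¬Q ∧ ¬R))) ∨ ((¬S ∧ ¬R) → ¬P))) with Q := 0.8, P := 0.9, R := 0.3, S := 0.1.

1.00

¬S: Gödel ¬ of 0.1 = 0 (operand ≠ 0)
¬P: Gödel ¬ of 0.9 = 0 (operand ≠ 0)
¬¬P: Gödel ¬ of 0 = 1 (operand is 0)
(P ∨ Q) = max(0.9, 0.8) = 0.9
¬(P ∨ Q): Gödel ¬ of 0.9 = 0 (operand ≠ 0)
(S ∨ Q) = max(0.1, 0.8) = 0.8
((S ∨ Q) ∨ P) = max(0.8, 0.9) = 0.9
(¬(P ∨ Q) ∨ ((S ∨ Q) ∨ P)) = max(0, 0.9) = 0.9
¬Q: Gödel ¬ of 0.8 = 0 (operand ≠ 0)
¬¬Q: Gödel ¬ of 0 = 1 (operand is 0)
¬R: Gödel ¬ of 0.3 = 0 (operand ≠ 0)
(¬¬Q ∧ ¬R) = min(1, 0) = 0
((¬(P ∨ Q) ∨ ((S ∨ Q) ∨ P)) ∧ (¬¬Q ∧ ¬R)) = min(0.9, 0) = 0
(¬¬P ∨ ((¬(P ∨ Q) ∨ ((S ∨ Q) ∨ P)) ∧ (¬¬Q ∧ ¬R))) = max(1, 0) = 1
¬(¬¬P ∨ ((¬(P ∨ Q) ∨ ((S ∨ Q) ∨ P)) ∧ (¬¬Q ∧ ¬R))): Gödel ¬ of 1 = 0 (operand ≠ 0)
¬¬(¬¬P ∨ ((¬(P ∨ Q) ∨ ((S ∨ Q) ∨ P)) ∧ (¬¬Q ∧ ¬R))): Gödel ¬ of 0 = 1 (operand is 0)
¬S: Gödel ¬ of 0.1 = 0 (operand ≠ 0)
¬R: Gödel ¬ of 0.3 = 0 (operand ≠ 0)
(¬S ∧ ¬R) = min(0, 0) = 0
¬P: Gödel ¬ of 0.9 = 0 (operand ≠ 0)
((¬S ∧ ¬R) → ¬P): 0 ≤ 0, so result = 1
(¬¬(¬¬P ∨ ((¬(P ∨ Q) ∨ ((S ∨ Q) ∨ P)) ∧ (¬¬Q ∧ ¬R))) ∨ ((¬S ∧ ¬R) → ¬P)) = max(1, 1) = 1
(¬S → (¬¬(¬¬P ∨ ((¬(P ∨ Q) ∨ ((S ∨ Q) ∨ P)) ∧ (¬¬Q ∧ ¬R))) ∨ ((¬S ∧ ¬R) → ¬P))): 0 ≤ 1, so result = 1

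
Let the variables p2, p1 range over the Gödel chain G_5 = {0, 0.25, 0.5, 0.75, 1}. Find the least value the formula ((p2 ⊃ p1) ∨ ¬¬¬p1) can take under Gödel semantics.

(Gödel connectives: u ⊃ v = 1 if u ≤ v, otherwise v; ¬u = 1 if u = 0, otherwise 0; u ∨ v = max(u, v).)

The minimum is attained at p2 = 0.5, p1 = 0.25:
  (p2 ⊃ p1): 0.5 > 0.25, so result = 0.25
  ¬p1: Gödel ¬ of 0.25 = 0 (operand ≠ 0)
  ¬¬p1: Gödel ¬ of 0 = 1 (operand is 0)
  ¬¬¬p1: Gödel ¬ of 1 = 0 (operand ≠ 0)
  ((p2 ⊃ p1) ∨ ¬¬¬p1) = max(0.25, 0) = 0.25
Checking all 25 assignments confirms none give a value below 0.25.

0.25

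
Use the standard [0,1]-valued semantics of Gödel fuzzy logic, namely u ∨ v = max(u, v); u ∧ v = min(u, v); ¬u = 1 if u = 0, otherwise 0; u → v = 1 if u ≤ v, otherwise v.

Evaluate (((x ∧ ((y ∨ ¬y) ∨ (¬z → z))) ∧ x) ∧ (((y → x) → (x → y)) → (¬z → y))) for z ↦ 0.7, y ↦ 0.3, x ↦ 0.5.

0.50

¬y: Gödel ¬ of 0.3 = 0 (operand ≠ 0)
(y ∨ ¬y) = max(0.3, 0) = 0.3
¬z: Gödel ¬ of 0.7 = 0 (operand ≠ 0)
(¬z → z): 0 ≤ 0.7, so result = 1
((y ∨ ¬y) ∨ (¬z → z)) = max(0.3, 1) = 1
(x ∧ ((y ∨ ¬y) ∨ (¬z → z))) = min(0.5, 1) = 0.5
((x ∧ ((y ∨ ¬y) ∨ (¬z → z))) ∧ x) = min(0.5, 0.5) = 0.5
(y → x): 0.3 ≤ 0.5, so result = 1
(x → y): 0.5 > 0.3, so result = 0.3
((y → x) → (x → y)): 1 > 0.3, so result = 0.3
¬z: Gödel ¬ of 0.7 = 0 (operand ≠ 0)
(¬z → y): 0 ≤ 0.3, so result = 1
(((y → x) → (x → y)) → (¬z → y)): 0.3 ≤ 1, so result = 1
(((x ∧ ((y ∨ ¬y) ∨ (¬z → z))) ∧ x) ∧ (((y → x) → (x → y)) → (¬z → y))) = min(0.5, 1) = 0.5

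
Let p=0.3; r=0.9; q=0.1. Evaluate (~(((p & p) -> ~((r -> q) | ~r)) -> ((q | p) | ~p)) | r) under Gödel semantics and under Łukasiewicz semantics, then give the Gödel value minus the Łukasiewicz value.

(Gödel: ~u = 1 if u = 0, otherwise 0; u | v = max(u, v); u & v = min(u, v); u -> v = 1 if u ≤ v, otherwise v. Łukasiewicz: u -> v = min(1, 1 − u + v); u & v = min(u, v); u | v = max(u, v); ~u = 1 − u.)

0.00

Gödel evaluation:
  (p & p) = min(0.3, 0.3) = 0.3
  (r -> q): 0.9 > 0.1, so result = 0.1
  ~r: Gödel ¬ of 0.9 = 0 (operand ≠ 0)
  ((r -> q) | ~r) = max(0.1, 0) = 0.1
  ~((r -> q) | ~r): Gödel ¬ of 0.1 = 0 (operand ≠ 0)
  ((p & p) -> ~((r -> q) | ~r)): 0.3 > 0, so result = 0
  (q | p) = max(0.1, 0.3) = 0.3
  ~p: Gödel ¬ of 0.3 = 0 (operand ≠ 0)
  ((q | p) | ~p) = max(0.3, 0) = 0.3
  (((p & p) -> ~((r -> q) | ~r)) -> ((q | p) | ~p)): 0 ≤ 0.3, so result = 1
  ~(((p & p) -> ~((r -> q) | ~r)) -> ((q | p) | ~p)): Gödel ¬ of 1 = 0 (operand ≠ 0)
  (~(((p & p) -> ~((r -> q) | ~r)) -> ((q | p) | ~p)) | r) = max(0, 0.9) = 0.9
  Gödel value = 0.9
Łukasiewicz evaluation:
  (p & p) = min(0.3, 0.3) = 0.3
  (r -> q): min(1, 1 − 0.9 + 0.1) = 0.2
  ~r: Łukasiewicz ¬ gives 1 − 0.9 = 0.1
  ((r -> q) | ~r) = max(0.2, 0.1) = 0.2
  ~((r -> q) | ~r): Łukasiewicz ¬ gives 1 − 0.2 = 0.8
  ((p & p) -> ~((r -> q) | ~r)): min(1, 1 − 0.3 + 0.8) = 1
  (q | p) = max(0.1, 0.3) = 0.3
  ~p: Łukasiewicz ¬ gives 1 − 0.3 = 0.7
  ((q | p) | ~p) = max(0.3, 0.7) = 0.7
  (((p & p) -> ~((r -> q) | ~r)) -> ((q | p) | ~p)): min(1, 1 − 1 + 0.7) = 0.7
  ~(((p & p) -> ~((r -> q) | ~r)) -> ((q | p) | ~p)): Łukasiewicz ¬ gives 1 − 0.7 = 0.3
  (~(((p & p) -> ~((r -> q) | ~r)) -> ((q | p) | ~p)) | r) = max(0.3, 0.9) = 0.9
  Łukasiewicz value = 0.9
Difference: 0.9 − 0.9 = 0.00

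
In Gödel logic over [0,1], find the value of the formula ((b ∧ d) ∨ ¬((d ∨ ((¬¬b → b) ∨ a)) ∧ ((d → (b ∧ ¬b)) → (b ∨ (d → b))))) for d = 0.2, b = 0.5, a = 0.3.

(b ∧ d) = min(0.5, 0.2) = 0.2
¬b: Gödel ¬ of 0.5 = 0 (operand ≠ 0)
¬¬b: Gödel ¬ of 0 = 1 (operand is 0)
(¬¬b → b): 1 > 0.5, so result = 0.5
((¬¬b → b) ∨ a) = max(0.5, 0.3) = 0.5
(d ∨ ((¬¬b → b) ∨ a)) = max(0.2, 0.5) = 0.5
¬b: Gödel ¬ of 0.5 = 0 (operand ≠ 0)
(b ∧ ¬b) = min(0.5, 0) = 0
(d → (b ∧ ¬b)): 0.2 > 0, so result = 0
(d → b): 0.2 ≤ 0.5, so result = 1
(b ∨ (d → b)) = max(0.5, 1) = 1
((d → (b ∧ ¬b)) → (b ∨ (d → b))): 0 ≤ 1, so result = 1
((d ∨ ((¬¬b → b) ∨ a)) ∧ ((d → (b ∧ ¬b)) → (b ∨ (d → b)))) = min(0.5, 1) = 0.5
¬((d ∨ ((¬¬b → b) ∨ a)) ∧ ((d → (b ∧ ¬b)) → (b ∨ (d → b)))): Gödel ¬ of 0.5 = 0 (operand ≠ 0)
((b ∧ d) ∨ ¬((d ∨ ((¬¬b → b) ∨ a)) ∧ ((d → (b ∧ ¬b)) → (b ∨ (d → b))))) = max(0.2, 0) = 0.2

0.20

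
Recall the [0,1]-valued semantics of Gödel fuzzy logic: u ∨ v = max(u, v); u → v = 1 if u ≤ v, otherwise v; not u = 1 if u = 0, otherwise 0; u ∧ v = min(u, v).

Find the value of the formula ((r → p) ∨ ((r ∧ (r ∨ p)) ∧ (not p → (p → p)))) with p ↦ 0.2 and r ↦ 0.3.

0.30

(r → p): 0.3 > 0.2, so result = 0.2
(r ∨ p) = max(0.3, 0.2) = 0.3
(r ∧ (r ∨ p)) = min(0.3, 0.3) = 0.3
not p: Gödel ¬ of 0.2 = 0 (operand ≠ 0)
(p → p): 0.2 ≤ 0.2, so result = 1
(not p → (p → p)): 0 ≤ 1, so result = 1
((r ∧ (r ∨ p)) ∧ (not p → (p → p))) = min(0.3, 1) = 0.3
((r → p) ∨ ((r ∧ (r ∨ p)) ∧ (not p → (p → p)))) = max(0.2, 0.3) = 0.3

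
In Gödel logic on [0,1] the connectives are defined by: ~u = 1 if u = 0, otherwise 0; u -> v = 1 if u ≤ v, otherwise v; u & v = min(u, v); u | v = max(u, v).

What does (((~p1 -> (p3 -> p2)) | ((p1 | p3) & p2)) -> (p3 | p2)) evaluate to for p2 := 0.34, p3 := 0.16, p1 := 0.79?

~p1: Gödel ¬ of 0.79 = 0 (operand ≠ 0)
(p3 -> p2): 0.16 ≤ 0.34, so result = 1
(~p1 -> (p3 -> p2)): 0 ≤ 1, so result = 1
(p1 | p3) = max(0.79, 0.16) = 0.79
((p1 | p3) & p2) = min(0.79, 0.34) = 0.34
((~p1 -> (p3 -> p2)) | ((p1 | p3) & p2)) = max(1, 0.34) = 1
(p3 | p2) = max(0.16, 0.34) = 0.34
(((~p1 -> (p3 -> p2)) | ((p1 | p3) & p2)) -> (p3 | p2)): 1 > 0.34, so result = 0.34

0.34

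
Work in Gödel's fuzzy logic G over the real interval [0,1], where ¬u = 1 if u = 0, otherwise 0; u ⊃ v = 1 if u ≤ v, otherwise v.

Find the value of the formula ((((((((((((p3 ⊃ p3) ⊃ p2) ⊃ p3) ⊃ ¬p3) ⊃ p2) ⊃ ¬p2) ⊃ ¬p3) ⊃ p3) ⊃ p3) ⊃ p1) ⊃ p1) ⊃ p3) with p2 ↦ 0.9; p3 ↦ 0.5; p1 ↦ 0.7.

(p3 ⊃ p3): 0.5 ≤ 0.5, so result = 1
((p3 ⊃ p3) ⊃ p2): 1 > 0.9, so result = 0.9
(((p3 ⊃ p3) ⊃ p2) ⊃ p3): 0.9 > 0.5, so result = 0.5
¬p3: Gödel ¬ of 0.5 = 0 (operand ≠ 0)
((((p3 ⊃ p3) ⊃ p2) ⊃ p3) ⊃ ¬p3): 0.5 > 0, so result = 0
(((((p3 ⊃ p3) ⊃ p2) ⊃ p3) ⊃ ¬p3) ⊃ p2): 0 ≤ 0.9, so result = 1
¬p2: Gödel ¬ of 0.9 = 0 (operand ≠ 0)
((((((p3 ⊃ p3) ⊃ p2) ⊃ p3) ⊃ ¬p3) ⊃ p2) ⊃ ¬p2): 1 > 0, so result = 0
¬p3: Gödel ¬ of 0.5 = 0 (operand ≠ 0)
(((((((p3 ⊃ p3) ⊃ p2) ⊃ p3) ⊃ ¬p3) ⊃ p2) ⊃ ¬p2) ⊃ ¬p3): 0 ≤ 0, so result = 1
((((((((p3 ⊃ p3) ⊃ p2) ⊃ p3) ⊃ ¬p3) ⊃ p2) ⊃ ¬p2) ⊃ ¬p3) ⊃ p3): 1 > 0.5, so result = 0.5
(((((((((p3 ⊃ p3) ⊃ p2) ⊃ p3) ⊃ ¬p3) ⊃ p2) ⊃ ¬p2) ⊃ ¬p3) ⊃ p3) ⊃ p3): 0.5 ≤ 0.5, so result = 1
((((((((((p3 ⊃ p3) ⊃ p2) ⊃ p3) ⊃ ¬p3) ⊃ p2) ⊃ ¬p2) ⊃ ¬p3) ⊃ p3) ⊃ p3) ⊃ p1): 1 > 0.7, so result = 0.7
(((((((((((p3 ⊃ p3) ⊃ p2) ⊃ p3) ⊃ ¬p3) ⊃ p2) ⊃ ¬p2) ⊃ ¬p3) ⊃ p3) ⊃ p3) ⊃ p1) ⊃ p1): 0.7 ≤ 0.7, so result = 1
((((((((((((p3 ⊃ p3) ⊃ p2) ⊃ p3) ⊃ ¬p3) ⊃ p2) ⊃ ¬p2) ⊃ ¬p3) ⊃ p3) ⊃ p3) ⊃ p1) ⊃ p1) ⊃ p3): 1 > 0.5, so result = 0.5

0.50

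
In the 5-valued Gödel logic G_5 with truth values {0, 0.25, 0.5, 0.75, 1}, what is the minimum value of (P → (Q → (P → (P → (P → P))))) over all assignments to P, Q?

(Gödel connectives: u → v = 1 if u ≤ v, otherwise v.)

Every assignment gives 1. For instance at P = 0, Q = 0:
  (P → P): 0 ≤ 0, so result = 1
  (P → (P → P)): 0 ≤ 1, so result = 1
  (P → (P → (P → P))): 0 ≤ 1, so result = 1
  (Q → (P → (P → (P → P)))): 0 ≤ 1, so result = 1
  (P → (Q → (P → (P → (P → P))))): 0 ≤ 1, so result = 1
All 25 assignments give value 1 — the formula is a G_5-tautology.

1.00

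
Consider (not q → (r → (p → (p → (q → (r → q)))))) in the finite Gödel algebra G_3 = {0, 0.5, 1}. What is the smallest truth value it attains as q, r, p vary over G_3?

Every assignment gives 1. For instance at q = 0, r = 0, p = 0:
  not q: Gödel ¬ of 0 = 1 (operand is 0)
  (r → q): 0 ≤ 0, so result = 1
  (q → (r → q)): 0 ≤ 1, so result = 1
  (p → (q → (r → q))): 0 ≤ 1, so result = 1
  (p → (p → (q → (r → q)))): 0 ≤ 1, so result = 1
  (r → (p → (p → (q → (r → q))))): 0 ≤ 1, so result = 1
  (not q → (r → (p → (p → (q → (r → q)))))): 1 ≤ 1, so result = 1
All 27 assignments give value 1 — the formula is a G_3-tautology.

1.00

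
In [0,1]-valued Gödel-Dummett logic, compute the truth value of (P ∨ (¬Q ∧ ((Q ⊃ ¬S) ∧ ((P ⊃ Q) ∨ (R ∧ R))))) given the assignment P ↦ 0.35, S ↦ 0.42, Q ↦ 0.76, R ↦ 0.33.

¬Q: Gödel ¬ of 0.76 = 0 (operand ≠ 0)
¬S: Gödel ¬ of 0.42 = 0 (operand ≠ 0)
(Q ⊃ ¬S): 0.76 > 0, so result = 0
(P ⊃ Q): 0.35 ≤ 0.76, so result = 1
(R ∧ R) = min(0.33, 0.33) = 0.33
((P ⊃ Q) ∨ (R ∧ R)) = max(1, 0.33) = 1
((Q ⊃ ¬S) ∧ ((P ⊃ Q) ∨ (R ∧ R))) = min(0, 1) = 0
(¬Q ∧ ((Q ⊃ ¬S) ∧ ((P ⊃ Q) ∨ (R ∧ R)))) = min(0, 0) = 0
(P ∨ (¬Q ∧ ((Q ⊃ ¬S) ∧ ((P ⊃ Q) ∨ (R ∧ R))))) = max(0.35, 0) = 0.35

0.35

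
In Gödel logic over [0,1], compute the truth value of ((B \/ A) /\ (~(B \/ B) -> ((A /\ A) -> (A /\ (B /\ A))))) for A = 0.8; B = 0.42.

0.80

(B \/ A) = max(0.42, 0.8) = 0.8
(B \/ B) = max(0.42, 0.42) = 0.42
~(B \/ B): Gödel ¬ of 0.42 = 0 (operand ≠ 0)
(A /\ A) = min(0.8, 0.8) = 0.8
(B /\ A) = min(0.42, 0.8) = 0.42
(A /\ (B /\ A)) = min(0.8, 0.42) = 0.42
((A /\ A) -> (A /\ (B /\ A))): 0.8 > 0.42, so result = 0.42
(~(B \/ B) -> ((A /\ A) -> (A /\ (B /\ A)))): 0 ≤ 0.42, so result = 1
((B \/ A) /\ (~(B \/ B) -> ((A /\ A) -> (A /\ (B /\ A))))) = min(0.8, 1) = 0.8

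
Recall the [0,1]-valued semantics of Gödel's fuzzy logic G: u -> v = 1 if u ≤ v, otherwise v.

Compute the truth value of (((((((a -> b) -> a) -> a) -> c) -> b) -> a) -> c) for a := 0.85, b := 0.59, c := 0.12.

(a -> b): 0.85 > 0.59, so result = 0.59
((a -> b) -> a): 0.59 ≤ 0.85, so result = 1
(((a -> b) -> a) -> a): 1 > 0.85, so result = 0.85
((((a -> b) -> a) -> a) -> c): 0.85 > 0.12, so result = 0.12
(((((a -> b) -> a) -> a) -> c) -> b): 0.12 ≤ 0.59, so result = 1
((((((a -> b) -> a) -> a) -> c) -> b) -> a): 1 > 0.85, so result = 0.85
(((((((a -> b) -> a) -> a) -> c) -> b) -> a) -> c): 0.85 > 0.12, so result = 0.12

0.12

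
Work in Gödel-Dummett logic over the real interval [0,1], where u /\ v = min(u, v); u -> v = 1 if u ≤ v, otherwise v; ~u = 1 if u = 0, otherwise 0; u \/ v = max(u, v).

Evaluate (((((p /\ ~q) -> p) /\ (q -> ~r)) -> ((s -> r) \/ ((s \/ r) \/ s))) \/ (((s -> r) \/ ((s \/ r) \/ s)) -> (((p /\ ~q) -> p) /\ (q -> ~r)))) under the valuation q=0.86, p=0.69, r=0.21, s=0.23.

1.00

~q: Gödel ¬ of 0.86 = 0 (operand ≠ 0)
(p /\ ~q) = min(0.69, 0) = 0
((p /\ ~q) -> p): 0 ≤ 0.69, so result = 1
~r: Gödel ¬ of 0.21 = 0 (operand ≠ 0)
(q -> ~r): 0.86 > 0, so result = 0
(((p /\ ~q) -> p) /\ (q -> ~r)) = min(1, 0) = 0
(s -> r): 0.23 > 0.21, so result = 0.21
(s \/ r) = max(0.23, 0.21) = 0.23
((s \/ r) \/ s) = max(0.23, 0.23) = 0.23
((s -> r) \/ ((s \/ r) \/ s)) = max(0.21, 0.23) = 0.23
((((p /\ ~q) -> p) /\ (q -> ~r)) -> ((s -> r) \/ ((s \/ r) \/ s))): 0 ≤ 0.23, so result = 1
(s -> r): 0.23 > 0.21, so result = 0.21
(s \/ r) = max(0.23, 0.21) = 0.23
((s \/ r) \/ s) = max(0.23, 0.23) = 0.23
((s -> r) \/ ((s \/ r) \/ s)) = max(0.21, 0.23) = 0.23
~q: Gödel ¬ of 0.86 = 0 (operand ≠ 0)
(p /\ ~q) = min(0.69, 0) = 0
((p /\ ~q) -> p): 0 ≤ 0.69, so result = 1
~r: Gödel ¬ of 0.21 = 0 (operand ≠ 0)
(q -> ~r): 0.86 > 0, so result = 0
(((p /\ ~q) -> p) /\ (q -> ~r)) = min(1, 0) = 0
(((s -> r) \/ ((s \/ r) \/ s)) -> (((p /\ ~q) -> p) /\ (q -> ~r))): 0.23 > 0, so result = 0
(((((p /\ ~q) -> p) /\ (q -> ~r)) -> ((s -> r) \/ ((s \/ r) \/ s))) \/ (((s -> r) \/ ((s \/ r) \/ s)) -> (((p /\ ~q) -> p) /\ (q -> ~r)))) = max(1, 0) = 1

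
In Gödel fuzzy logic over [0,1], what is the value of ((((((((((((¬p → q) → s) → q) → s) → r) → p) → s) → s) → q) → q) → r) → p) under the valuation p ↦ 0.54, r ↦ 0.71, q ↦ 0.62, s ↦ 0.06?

0.54

¬p: Gödel ¬ of 0.54 = 0 (operand ≠ 0)
(¬p → q): 0 ≤ 0.62, so result = 1
((¬p → q) → s): 1 > 0.06, so result = 0.06
(((¬p → q) → s) → q): 0.06 ≤ 0.62, so result = 1
((((¬p → q) → s) → q) → s): 1 > 0.06, so result = 0.06
(((((¬p → q) → s) → q) → s) → r): 0.06 ≤ 0.71, so result = 1
((((((¬p → q) → s) → q) → s) → r) → p): 1 > 0.54, so result = 0.54
(((((((¬p → q) → s) → q) → s) → r) → p) → s): 0.54 > 0.06, so result = 0.06
((((((((¬p → q) → s) → q) → s) → r) → p) → s) → s): 0.06 ≤ 0.06, so result = 1
(((((((((¬p → q) → s) → q) → s) → r) → p) → s) → s) → q): 1 > 0.62, so result = 0.62
((((((((((¬p → q) → s) → q) → s) → r) → p) → s) → s) → q) → q): 0.62 ≤ 0.62, so result = 1
(((((((((((¬p → q) → s) → q) → s) → r) → p) → s) → s) → q) → q) → r): 1 > 0.71, so result = 0.71
((((((((((((¬p → q) → s) → q) → s) → r) → p) → s) → s) → q) → q) → r) → p): 0.71 > 0.54, so result = 0.54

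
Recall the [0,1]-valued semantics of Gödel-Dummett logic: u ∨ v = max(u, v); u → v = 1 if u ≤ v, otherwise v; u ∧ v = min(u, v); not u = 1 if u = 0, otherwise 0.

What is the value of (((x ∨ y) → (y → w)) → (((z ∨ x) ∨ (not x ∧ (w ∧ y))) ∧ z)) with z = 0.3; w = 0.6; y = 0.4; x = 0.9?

(x ∨ y) = max(0.9, 0.4) = 0.9
(y → w): 0.4 ≤ 0.6, so result = 1
((x ∨ y) → (y → w)): 0.9 ≤ 1, so result = 1
(z ∨ x) = max(0.3, 0.9) = 0.9
not x: Gödel ¬ of 0.9 = 0 (operand ≠ 0)
(w ∧ y) = min(0.6, 0.4) = 0.4
(not x ∧ (w ∧ y)) = min(0, 0.4) = 0
((z ∨ x) ∨ (not x ∧ (w ∧ y))) = max(0.9, 0) = 0.9
(((z ∨ x) ∨ (not x ∧ (w ∧ y))) ∧ z) = min(0.9, 0.3) = 0.3
(((x ∨ y) → (y → w)) → (((z ∨ x) ∨ (not x ∧ (w ∧ y))) ∧ z)): 1 > 0.3, so result = 0.3

0.30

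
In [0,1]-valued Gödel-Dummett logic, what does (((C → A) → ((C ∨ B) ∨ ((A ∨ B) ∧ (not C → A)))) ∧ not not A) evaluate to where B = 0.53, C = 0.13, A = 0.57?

(C → A): 0.13 ≤ 0.57, so result = 1
(C ∨ B) = max(0.13, 0.53) = 0.53
(A ∨ B) = max(0.57, 0.53) = 0.57
not C: Gödel ¬ of 0.13 = 0 (operand ≠ 0)
(not C → A): 0 ≤ 0.57, so result = 1
((A ∨ B) ∧ (not C → A)) = min(0.57, 1) = 0.57
((C ∨ B) ∨ ((A ∨ B) ∧ (not C → A))) = max(0.53, 0.57) = 0.57
((C → A) → ((C ∨ B) ∨ ((A ∨ B) ∧ (not C → A)))): 1 > 0.57, so result = 0.57
not A: Gödel ¬ of 0.57 = 0 (operand ≠ 0)
not not A: Gödel ¬ of 0 = 1 (operand is 0)
(((C → A) → ((C ∨ B) ∨ ((A ∨ B) ∧ (not C → A)))) ∧ not not A) = min(0.57, 1) = 0.57

0.57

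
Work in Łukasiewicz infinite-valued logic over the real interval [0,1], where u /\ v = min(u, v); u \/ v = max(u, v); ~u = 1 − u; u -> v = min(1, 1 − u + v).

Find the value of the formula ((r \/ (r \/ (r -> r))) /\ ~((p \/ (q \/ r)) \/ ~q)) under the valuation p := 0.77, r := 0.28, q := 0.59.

0.23

(r -> r): min(1, 1 − 0.28 + 0.28) = 1
(r \/ (r -> r)) = max(0.28, 1) = 1
(r \/ (r \/ (r -> r))) = max(0.28, 1) = 1
(q \/ r) = max(0.59, 0.28) = 0.59
(p \/ (q \/ r)) = max(0.77, 0.59) = 0.77
~q: Łukasiewicz ¬ gives 1 − 0.59 = 0.41
((p \/ (q \/ r)) \/ ~q) = max(0.77, 0.41) = 0.77
~((p \/ (q \/ r)) \/ ~q): Łukasiewicz ¬ gives 1 − 0.77 = 0.23
((r \/ (r \/ (r -> r))) /\ ~((p \/ (q \/ r)) \/ ~q)) = min(1, 0.23) = 0.23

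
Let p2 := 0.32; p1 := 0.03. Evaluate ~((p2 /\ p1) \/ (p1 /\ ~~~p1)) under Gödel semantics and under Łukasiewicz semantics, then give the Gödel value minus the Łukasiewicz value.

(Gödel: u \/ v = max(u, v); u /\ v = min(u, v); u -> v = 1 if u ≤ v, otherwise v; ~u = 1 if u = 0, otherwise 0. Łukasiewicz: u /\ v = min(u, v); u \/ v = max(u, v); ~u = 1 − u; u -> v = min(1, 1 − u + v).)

-0.97

Gödel evaluation:
  (p2 /\ p1) = min(0.32, 0.03) = 0.03
  ~p1: Gödel ¬ of 0.03 = 0 (operand ≠ 0)
  ~~p1: Gödel ¬ of 0 = 1 (operand is 0)
  ~~~p1: Gödel ¬ of 1 = 0 (operand ≠ 0)
  (p1 /\ ~~~p1) = min(0.03, 0) = 0
  ((p2 /\ p1) \/ (p1 /\ ~~~p1)) = max(0.03, 0) = 0.03
  ~((p2 /\ p1) \/ (p1 /\ ~~~p1)): Gödel ¬ of 0.03 = 0 (operand ≠ 0)
  Gödel value = 0
Łukasiewicz evaluation:
  (p2 /\ p1) = min(0.32, 0.03) = 0.03
  ~p1: Łukasiewicz ¬ gives 1 − 0.03 = 0.97
  ~~p1: Łukasiewicz ¬ gives 1 − 0.97 = 0.03
  ~~~p1: Łukasiewicz ¬ gives 1 − 0.03 = 0.97
  (p1 /\ ~~~p1) = min(0.03, 0.97) = 0.03
  ((p2 /\ p1) \/ (p1 /\ ~~~p1)) = max(0.03, 0.03) = 0.03
  ~((p2 /\ p1) \/ (p1 /\ ~~~p1)): Łukasiewicz ¬ gives 1 − 0.03 = 0.97
  Łukasiewicz value = 0.97
Difference: 0 − 0.97 = -0.97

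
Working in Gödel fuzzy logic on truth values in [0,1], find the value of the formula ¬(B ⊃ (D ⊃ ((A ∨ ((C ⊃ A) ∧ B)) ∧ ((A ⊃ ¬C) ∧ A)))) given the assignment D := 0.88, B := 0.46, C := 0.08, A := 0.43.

1.00

(C ⊃ A): 0.08 ≤ 0.43, so result = 1
((C ⊃ A) ∧ B) = min(1, 0.46) = 0.46
(A ∨ ((C ⊃ A) ∧ B)) = max(0.43, 0.46) = 0.46
¬C: Gödel ¬ of 0.08 = 0 (operand ≠ 0)
(A ⊃ ¬C): 0.43 > 0, so result = 0
((A ⊃ ¬C) ∧ A) = min(0, 0.43) = 0
((A ∨ ((C ⊃ A) ∧ B)) ∧ ((A ⊃ ¬C) ∧ A)) = min(0.46, 0) = 0
(D ⊃ ((A ∨ ((C ⊃ A) ∧ B)) ∧ ((A ⊃ ¬C) ∧ A))): 0.88 > 0, so result = 0
(B ⊃ (D ⊃ ((A ∨ ((C ⊃ A) ∧ B)) ∧ ((A ⊃ ¬C) ∧ A)))): 0.46 > 0, so result = 0
¬(B ⊃ (D ⊃ ((A ∨ ((C ⊃ A) ∧ B)) ∧ ((A ⊃ ¬C) ∧ A)))): Gödel ¬ of 0 = 1 (operand is 0)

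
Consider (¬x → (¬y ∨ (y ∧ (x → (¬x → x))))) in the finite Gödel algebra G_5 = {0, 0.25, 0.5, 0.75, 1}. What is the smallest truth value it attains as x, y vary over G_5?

The minimum is attained at x = 0, y = 0.25:
  ¬x: Gödel ¬ of 0 = 1 (operand is 0)
  ¬y: Gödel ¬ of 0.25 = 0 (operand ≠ 0)
  ¬x: Gödel ¬ of 0 = 1 (operand is 0)
  (¬x → x): 1 > 0, so result = 0
  (x → (¬x → x)): 0 ≤ 0, so result = 1
  (y ∧ (x → (¬x → x))) = min(0.25, 1) = 0.25
  (¬y ∨ (y ∧ (x → (¬x → x)))) = max(0, 0.25) = 0.25
  (¬x → (¬y ∨ (y ∧ (x → (¬x → x))))): 1 > 0.25, so result = 0.25
Checking all 25 assignments confirms none give a value below 0.25.

0.25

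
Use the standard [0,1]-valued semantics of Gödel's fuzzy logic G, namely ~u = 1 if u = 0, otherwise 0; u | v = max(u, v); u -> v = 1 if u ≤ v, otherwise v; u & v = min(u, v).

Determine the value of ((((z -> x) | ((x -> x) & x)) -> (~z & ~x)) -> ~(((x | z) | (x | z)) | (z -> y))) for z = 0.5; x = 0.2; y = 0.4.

1.00

(z -> x): 0.5 > 0.2, so result = 0.2
(x -> x): 0.2 ≤ 0.2, so result = 1
((x -> x) & x) = min(1, 0.2) = 0.2
((z -> x) | ((x -> x) & x)) = max(0.2, 0.2) = 0.2
~z: Gödel ¬ of 0.5 = 0 (operand ≠ 0)
~x: Gödel ¬ of 0.2 = 0 (operand ≠ 0)
(~z & ~x) = min(0, 0) = 0
(((z -> x) | ((x -> x) & x)) -> (~z & ~x)): 0.2 > 0, so result = 0
(x | z) = max(0.2, 0.5) = 0.5
(x | z) = max(0.2, 0.5) = 0.5
((x | z) | (x | z)) = max(0.5, 0.5) = 0.5
(z -> y): 0.5 > 0.4, so result = 0.4
(((x | z) | (x | z)) | (z -> y)) = max(0.5, 0.4) = 0.5
~(((x | z) | (x | z)) | (z -> y)): Gödel ¬ of 0.5 = 0 (operand ≠ 0)
((((z -> x) | ((x -> x) & x)) -> (~z & ~x)) -> ~(((x | z) | (x | z)) | (z -> y))): 0 ≤ 0, so result = 1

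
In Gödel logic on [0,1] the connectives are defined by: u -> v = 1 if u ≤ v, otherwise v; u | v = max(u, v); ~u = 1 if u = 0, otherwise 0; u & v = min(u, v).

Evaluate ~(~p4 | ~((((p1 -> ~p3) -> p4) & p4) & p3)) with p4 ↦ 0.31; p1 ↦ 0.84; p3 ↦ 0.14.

1.00

~p4: Gödel ¬ of 0.31 = 0 (operand ≠ 0)
~p3: Gödel ¬ of 0.14 = 0 (operand ≠ 0)
(p1 -> ~p3): 0.84 > 0, so result = 0
((p1 -> ~p3) -> p4): 0 ≤ 0.31, so result = 1
(((p1 -> ~p3) -> p4) & p4) = min(1, 0.31) = 0.31
((((p1 -> ~p3) -> p4) & p4) & p3) = min(0.31, 0.14) = 0.14
~((((p1 -> ~p3) -> p4) & p4) & p3): Gödel ¬ of 0.14 = 0 (operand ≠ 0)
(~p4 | ~((((p1 -> ~p3) -> p4) & p4) & p3)) = max(0, 0) = 0
~(~p4 | ~((((p1 -> ~p3) -> p4) & p4) & p3)): Gödel ¬ of 0 = 1 (operand is 0)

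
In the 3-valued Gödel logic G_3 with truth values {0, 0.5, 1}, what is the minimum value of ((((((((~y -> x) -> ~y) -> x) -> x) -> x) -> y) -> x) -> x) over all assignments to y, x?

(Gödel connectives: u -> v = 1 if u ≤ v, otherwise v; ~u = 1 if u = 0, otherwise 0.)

The minimum is attained at y = 0, x = 0.5:
  ~y: Gödel ¬ of 0 = 1 (operand is 0)
  (~y -> x): 1 > 0.5, so result = 0.5
  ~y: Gödel ¬ of 0 = 1 (operand is 0)
  ((~y -> x) -> ~y): 0.5 ≤ 1, so result = 1
  (((~y -> x) -> ~y) -> x): 1 > 0.5, so result = 0.5
  ((((~y -> x) -> ~y) -> x) -> x): 0.5 ≤ 0.5, so result = 1
  (((((~y -> x) -> ~y) -> x) -> x) -> x): 1 > 0.5, so result = 0.5
  ((((((~y -> x) -> ~y) -> x) -> x) -> x) -> y): 0.5 > 0, so result = 0
  (((((((~y -> x) -> ~y) -> x) -> x) -> x) -> y) -> x): 0 ≤ 0.5, so result = 1
  ((((((((~y -> x) -> ~y) -> x) -> x) -> x) -> y) -> x) -> x): 1 > 0.5, so result = 0.5
Checking all 9 assignments confirms none give a value below 0.50.

0.50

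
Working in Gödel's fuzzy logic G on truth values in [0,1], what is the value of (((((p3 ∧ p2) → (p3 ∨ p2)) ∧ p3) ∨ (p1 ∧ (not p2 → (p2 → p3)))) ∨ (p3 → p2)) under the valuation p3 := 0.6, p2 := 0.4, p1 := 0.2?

0.60

(p3 ∧ p2) = min(0.6, 0.4) = 0.4
(p3 ∨ p2) = max(0.6, 0.4) = 0.6
((p3 ∧ p2) → (p3 ∨ p2)): 0.4 ≤ 0.6, so result = 1
(((p3 ∧ p2) → (p3 ∨ p2)) ∧ p3) = min(1, 0.6) = 0.6
not p2: Gödel ¬ of 0.4 = 0 (operand ≠ 0)
(p2 → p3): 0.4 ≤ 0.6, so result = 1
(not p2 → (p2 → p3)): 0 ≤ 1, so result = 1
(p1 ∧ (not p2 → (p2 → p3))) = min(0.2, 1) = 0.2
((((p3 ∧ p2) → (p3 ∨ p2)) ∧ p3) ∨ (p1 ∧ (not p2 → (p2 → p3)))) = max(0.6, 0.2) = 0.6
(p3 → p2): 0.6 > 0.4, so result = 0.4
(((((p3 ∧ p2) → (p3 ∨ p2)) ∧ p3) ∨ (p1 ∧ (not p2 → (p2 → p3)))) ∨ (p3 → p2)) = max(0.6, 0.4) = 0.6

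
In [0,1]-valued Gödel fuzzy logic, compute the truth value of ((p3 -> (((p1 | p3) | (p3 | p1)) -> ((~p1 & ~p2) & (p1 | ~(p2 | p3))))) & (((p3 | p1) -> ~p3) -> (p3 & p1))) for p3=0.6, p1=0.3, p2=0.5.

0.00

(p1 | p3) = max(0.3, 0.6) = 0.6
(p3 | p1) = max(0.6, 0.3) = 0.6
((p1 | p3) | (p3 | p1)) = max(0.6, 0.6) = 0.6
~p1: Gödel ¬ of 0.3 = 0 (operand ≠ 0)
~p2: Gödel ¬ of 0.5 = 0 (operand ≠ 0)
(~p1 & ~p2) = min(0, 0) = 0
(p2 | p3) = max(0.5, 0.6) = 0.6
~(p2 | p3): Gödel ¬ of 0.6 = 0 (operand ≠ 0)
(p1 | ~(p2 | p3)) = max(0.3, 0) = 0.3
((~p1 & ~p2) & (p1 | ~(p2 | p3))) = min(0, 0.3) = 0
(((p1 | p3) | (p3 | p1)) -> ((~p1 & ~p2) & (p1 | ~(p2 | p3)))): 0.6 > 0, so result = 0
(p3 -> (((p1 | p3) | (p3 | p1)) -> ((~p1 & ~p2) & (p1 | ~(p2 | p3))))): 0.6 > 0, so result = 0
(p3 | p1) = max(0.6, 0.3) = 0.6
~p3: Gödel ¬ of 0.6 = 0 (operand ≠ 0)
((p3 | p1) -> ~p3): 0.6 > 0, so result = 0
(p3 & p1) = min(0.6, 0.3) = 0.3
(((p3 | p1) -> ~p3) -> (p3 & p1)): 0 ≤ 0.3, so result = 1
((p3 -> (((p1 | p3) | (p3 | p1)) -> ((~p1 & ~p2) & (p1 | ~(p2 | p3))))) & (((p3 | p1) -> ~p3) -> (p3 & p1))) = min(0, 1) = 0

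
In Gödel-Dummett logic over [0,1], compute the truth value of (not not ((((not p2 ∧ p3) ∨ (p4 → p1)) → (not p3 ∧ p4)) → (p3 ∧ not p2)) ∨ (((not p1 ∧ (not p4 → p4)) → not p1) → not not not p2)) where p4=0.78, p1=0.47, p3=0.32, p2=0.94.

1.00

not p2: Gödel ¬ of 0.94 = 0 (operand ≠ 0)
(not p2 ∧ p3) = min(0, 0.32) = 0
(p4 → p1): 0.78 > 0.47, so result = 0.47
((not p2 ∧ p3) ∨ (p4 → p1)) = max(0, 0.47) = 0.47
not p3: Gödel ¬ of 0.32 = 0 (operand ≠ 0)
(not p3 ∧ p4) = min(0, 0.78) = 0
(((not p2 ∧ p3) ∨ (p4 → p1)) → (not p3 ∧ p4)): 0.47 > 0, so result = 0
not p2: Gödel ¬ of 0.94 = 0 (operand ≠ 0)
(p3 ∧ not p2) = min(0.32, 0) = 0
((((not p2 ∧ p3) ∨ (p4 → p1)) → (not p3 ∧ p4)) → (p3 ∧ not p2)): 0 ≤ 0, so result = 1
not ((((not p2 ∧ p3) ∨ (p4 → p1)) → (not p3 ∧ p4)) → (p3 ∧ not p2)): Gödel ¬ of 1 = 0 (operand ≠ 0)
not not ((((not p2 ∧ p3) ∨ (p4 → p1)) → (not p3 ∧ p4)) → (p3 ∧ not p2)): Gödel ¬ of 0 = 1 (operand is 0)
not p1: Gödel ¬ of 0.47 = 0 (operand ≠ 0)
not p4: Gödel ¬ of 0.78 = 0 (operand ≠ 0)
(not p4 → p4): 0 ≤ 0.78, so result = 1
(not p1 ∧ (not p4 → p4)) = min(0, 1) = 0
not p1: Gödel ¬ of 0.47 = 0 (operand ≠ 0)
((not p1 ∧ (not p4 → p4)) → not p1): 0 ≤ 0, so result = 1
not p2: Gödel ¬ of 0.94 = 0 (operand ≠ 0)
not not p2: Gödel ¬ of 0 = 1 (operand is 0)
not not not p2: Gödel ¬ of 1 = 0 (operand ≠ 0)
(((not p1 ∧ (not p4 → p4)) → not p1) → not not not p2): 1 > 0, so result = 0
(not not ((((not p2 ∧ p3) ∨ (p4 → p1)) → (not p3 ∧ p4)) → (p3 ∧ not p2)) ∨ (((not p1 ∧ (not p4 → p4)) → not p1) → not not not p2)) = max(1, 0) = 1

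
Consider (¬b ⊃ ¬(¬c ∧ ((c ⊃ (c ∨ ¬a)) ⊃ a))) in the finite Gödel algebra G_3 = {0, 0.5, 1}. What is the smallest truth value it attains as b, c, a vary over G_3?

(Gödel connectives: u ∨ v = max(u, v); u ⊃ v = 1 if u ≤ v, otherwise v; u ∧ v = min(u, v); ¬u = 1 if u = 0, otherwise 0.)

0.00

The minimum is attained at b = 0, c = 0, a = 0.5:
  ¬b: Gödel ¬ of 0 = 1 (operand is 0)
  ¬c: Gödel ¬ of 0 = 1 (operand is 0)
  ¬a: Gödel ¬ of 0.5 = 0 (operand ≠ 0)
  (c ∨ ¬a) = max(0, 0) = 0
  (c ⊃ (c ∨ ¬a)): 0 ≤ 0, so result = 1
  ((c ⊃ (c ∨ ¬a)) ⊃ a): 1 > 0.5, so result = 0.5
  (¬c ∧ ((c ⊃ (c ∨ ¬a)) ⊃ a)) = min(1, 0.5) = 0.5
  ¬(¬c ∧ ((c ⊃ (c ∨ ¬a)) ⊃ a)): Gödel ¬ of 0.5 = 0 (operand ≠ 0)
  (¬b ⊃ ¬(¬c ∧ ((c ⊃ (c ∨ ¬a)) ⊃ a))): 1 > 0, so result = 0
Checking all 27 assignments confirms none give a value below 0.00.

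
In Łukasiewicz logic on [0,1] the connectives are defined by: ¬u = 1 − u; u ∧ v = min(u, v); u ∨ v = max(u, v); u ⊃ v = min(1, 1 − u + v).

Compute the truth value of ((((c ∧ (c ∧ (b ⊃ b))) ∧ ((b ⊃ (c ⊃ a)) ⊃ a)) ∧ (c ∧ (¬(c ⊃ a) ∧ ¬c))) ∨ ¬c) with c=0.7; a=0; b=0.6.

0.30

(b ⊃ b): min(1, 1 − 0.6 + 0.6) = 1
(c ∧ (b ⊃ b)) = min(0.7, 1) = 0.7
(c ∧ (c ∧ (b ⊃ b))) = min(0.7, 0.7) = 0.7
(c ⊃ a): min(1, 1 − 0.7 + 0) = 0.3
(b ⊃ (c ⊃ a)): min(1, 1 − 0.6 + 0.3) = 0.7
((b ⊃ (c ⊃ a)) ⊃ a): min(1, 1 − 0.7 + 0) = 0.3
((c ∧ (c ∧ (b ⊃ b))) ∧ ((b ⊃ (c ⊃ a)) ⊃ a)) = min(0.7, 0.3) = 0.3
(c ⊃ a): min(1, 1 − 0.7 + 0) = 0.3
¬(c ⊃ a): Łukasiewicz ¬ gives 1 − 0.3 = 0.7
¬c: Łukasiewicz ¬ gives 1 − 0.7 = 0.3
(¬(c ⊃ a) ∧ ¬c) = min(0.7, 0.3) = 0.3
(c ∧ (¬(c ⊃ a) ∧ ¬c)) = min(0.7, 0.3) = 0.3
(((c ∧ (c ∧ (b ⊃ b))) ∧ ((b ⊃ (c ⊃ a)) ⊃ a)) ∧ (c ∧ (¬(c ⊃ a) ∧ ¬c))) = min(0.3, 0.3) = 0.3
¬c: Łukasiewicz ¬ gives 1 − 0.7 = 0.3
((((c ∧ (c ∧ (b ⊃ b))) ∧ ((b ⊃ (c ⊃ a)) ⊃ a)) ∧ (c ∧ (¬(c ⊃ a) ∧ ¬c))) ∨ ¬c) = max(0.3, 0.3) = 0.3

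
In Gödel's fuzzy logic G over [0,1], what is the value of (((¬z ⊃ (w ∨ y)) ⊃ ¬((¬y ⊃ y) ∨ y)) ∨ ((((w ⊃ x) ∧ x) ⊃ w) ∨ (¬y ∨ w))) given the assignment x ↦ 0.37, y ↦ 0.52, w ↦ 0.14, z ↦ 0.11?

¬z: Gödel ¬ of 0.11 = 0 (operand ≠ 0)
(w ∨ y) = max(0.14, 0.52) = 0.52
(¬z ⊃ (w ∨ y)): 0 ≤ 0.52, so result = 1
¬y: Gödel ¬ of 0.52 = 0 (operand ≠ 0)
(¬y ⊃ y): 0 ≤ 0.52, so result = 1
((¬y ⊃ y) ∨ y) = max(1, 0.52) = 1
¬((¬y ⊃ y) ∨ y): Gödel ¬ of 1 = 0 (operand ≠ 0)
((¬z ⊃ (w ∨ y)) ⊃ ¬((¬y ⊃ y) ∨ y)): 1 > 0, so result = 0
(w ⊃ x): 0.14 ≤ 0.37, so result = 1
((w ⊃ x) ∧ x) = min(1, 0.37) = 0.37
(((w ⊃ x) ∧ x) ⊃ w): 0.37 > 0.14, so result = 0.14
¬y: Gödel ¬ of 0.52 = 0 (operand ≠ 0)
(¬y ∨ w) = max(0, 0.14) = 0.14
((((w ⊃ x) ∧ x) ⊃ w) ∨ (¬y ∨ w)) = max(0.14, 0.14) = 0.14
(((¬z ⊃ (w ∨ y)) ⊃ ¬((¬y ⊃ y) ∨ y)) ∨ ((((w ⊃ x) ∧ x) ⊃ w) ∨ (¬y ∨ w))) = max(0, 0.14) = 0.14

0.14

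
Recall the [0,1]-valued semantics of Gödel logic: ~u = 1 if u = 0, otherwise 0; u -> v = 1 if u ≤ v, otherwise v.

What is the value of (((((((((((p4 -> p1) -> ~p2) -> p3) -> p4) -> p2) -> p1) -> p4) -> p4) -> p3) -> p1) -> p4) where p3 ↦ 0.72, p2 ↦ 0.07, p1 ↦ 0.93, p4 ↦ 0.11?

0.11

(p4 -> p1): 0.11 ≤ 0.93, so result = 1
~p2: Gödel ¬ of 0.07 = 0 (operand ≠ 0)
((p4 -> p1) -> ~p2): 1 > 0, so result = 0
(((p4 -> p1) -> ~p2) -> p3): 0 ≤ 0.72, so result = 1
((((p4 -> p1) -> ~p2) -> p3) -> p4): 1 > 0.11, so result = 0.11
(((((p4 -> p1) -> ~p2) -> p3) -> p4) -> p2): 0.11 > 0.07, so result = 0.07
((((((p4 -> p1) -> ~p2) -> p3) -> p4) -> p2) -> p1): 0.07 ≤ 0.93, so result = 1
(((((((p4 -> p1) -> ~p2) -> p3) -> p4) -> p2) -> p1) -> p4): 1 > 0.11, so result = 0.11
((((((((p4 -> p1) -> ~p2) -> p3) -> p4) -> p2) -> p1) -> p4) -> p4): 0.11 ≤ 0.11, so result = 1
(((((((((p4 -> p1) -> ~p2) -> p3) -> p4) -> p2) -> p1) -> p4) -> p4) -> p3): 1 > 0.72, so result = 0.72
((((((((((p4 -> p1) -> ~p2) -> p3) -> p4) -> p2) -> p1) -> p4) -> p4) -> p3) -> p1): 0.72 ≤ 0.93, so result = 1
(((((((((((p4 -> p1) -> ~p2) -> p3) -> p4) -> p2) -> p1) -> p4) -> p4) -> p3) -> p1) -> p4): 1 > 0.11, so result = 0.11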